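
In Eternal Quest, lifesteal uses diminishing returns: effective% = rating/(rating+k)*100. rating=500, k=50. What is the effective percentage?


effective% = rating / (rating + k) * 100
= 500 / (500 + 50) * 100
= 500 / 550 * 100
= 0.909091 * 100
= 90.91%

90.91%


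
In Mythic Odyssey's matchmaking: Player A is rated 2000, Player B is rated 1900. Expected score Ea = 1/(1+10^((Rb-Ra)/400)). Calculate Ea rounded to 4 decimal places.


Elo expected score: Ea = 1/(1 + 10^((Rb-Ra)/400))
Rb - Ra = 1900 - 2000 = -100
(Rb-Ra)/400 = -100/400 = -0.25
10^-0.25 = 0.562341
Ea = 1/(1 + 0.562341) = 1/1.562341 = 0.6401

0.6401


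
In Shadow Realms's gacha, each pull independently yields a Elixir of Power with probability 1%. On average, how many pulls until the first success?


Expected pulls for a geometric distribution = 1/p = 100 / rate%
= 100 / 1
= 100.0

100.0 pulls


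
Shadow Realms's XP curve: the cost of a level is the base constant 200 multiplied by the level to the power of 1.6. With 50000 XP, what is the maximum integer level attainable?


XP = 200 * level^1.6, so level = (XP / 200)^(1/1.6)
= (50000 / 200)^(1/1.6)
= 250.0^0.625
= 31.5292
Floor: level = 31

level 31


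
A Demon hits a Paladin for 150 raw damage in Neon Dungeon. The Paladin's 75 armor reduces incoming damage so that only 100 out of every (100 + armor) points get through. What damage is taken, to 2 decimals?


actual = 150 * 100 / (100 + 75)
= 150 * 100 / 175
= 15000 / 175
= 85.71

85.71 damage


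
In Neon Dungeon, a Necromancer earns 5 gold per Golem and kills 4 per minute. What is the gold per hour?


Gold per minute = 5 * 4 = 20
Gold per hour = 20 * 60 = 1200

1200 gold/hour


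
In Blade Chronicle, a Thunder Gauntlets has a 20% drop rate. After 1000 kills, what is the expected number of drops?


Expected drops = kills * (drop_rate / 100)
= 1000 * (20 / 100)
= 1000 * 0.2
= 200.0

200.0 drops


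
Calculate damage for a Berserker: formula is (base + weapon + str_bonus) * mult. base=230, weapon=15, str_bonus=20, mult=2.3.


Sum base + weapon + str = 230 + 15 + 20 = 265
Multiply by 2.3:
265 * 2.3 = 609.5

609.5 damage


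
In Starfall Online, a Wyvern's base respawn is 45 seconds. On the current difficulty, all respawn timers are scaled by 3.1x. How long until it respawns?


Respawn time = base * multiplier
= 45 * 3.1
= 139.5 seconds

139.5 seconds


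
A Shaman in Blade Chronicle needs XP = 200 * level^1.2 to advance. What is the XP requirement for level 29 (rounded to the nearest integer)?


XP = 200 * level^1.2
Substitute level = 29:
XP = 200 * 29^1.2
= 200 * 56.8693
= 11374

11374 XP


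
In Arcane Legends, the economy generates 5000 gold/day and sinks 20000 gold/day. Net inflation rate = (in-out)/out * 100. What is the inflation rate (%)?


Net gold = 5000 - 20000 = -15000
Inflation rate = net / sunk * 100 = -15000 / 20000 * 100
= -0.75 * 100
= -75.00%

-75.00%


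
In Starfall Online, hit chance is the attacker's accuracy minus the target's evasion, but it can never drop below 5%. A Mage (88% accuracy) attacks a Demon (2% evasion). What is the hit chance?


accuracy - evasion = 88 - 2 = 86
Apply floor: max(86, 5) = 86
Hit chance = 86%

86%


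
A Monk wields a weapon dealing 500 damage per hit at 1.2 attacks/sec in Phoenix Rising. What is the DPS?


DPS = damage * attack_speed
= 500 * 1.2
= 600.0

600.0 DPS


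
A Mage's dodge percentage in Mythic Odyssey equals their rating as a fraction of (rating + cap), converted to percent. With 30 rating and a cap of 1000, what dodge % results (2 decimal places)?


dodge% = 30 / (30 + 1000) * 100
= 30 / 1030 * 100
= 0.029126 * 100
= 2.91%

2.91%


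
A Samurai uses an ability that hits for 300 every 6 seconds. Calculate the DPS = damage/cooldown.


DPS = damage / cooldown
= 300 / 6
= 50.00

50.00 DPS


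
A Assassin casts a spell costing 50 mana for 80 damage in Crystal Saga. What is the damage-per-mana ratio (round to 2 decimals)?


Efficiency = damage / mana
= 80 / 50
= 1.60

1.60 dmg/mana


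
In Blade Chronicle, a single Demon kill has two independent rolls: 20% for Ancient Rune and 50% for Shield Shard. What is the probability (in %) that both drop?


For independent events, P(both) = P(A) * P(B)
= 20% * 50%
= 1000 / 100 %
= 10.0%

10.0%


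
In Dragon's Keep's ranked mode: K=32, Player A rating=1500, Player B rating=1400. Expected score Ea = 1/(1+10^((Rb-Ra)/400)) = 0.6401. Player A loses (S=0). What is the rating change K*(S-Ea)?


Elo update: delta = K * (S - Ea), where S = 0 (loses)
S - Ea = 0 - 0.6401 = -0.6401
Rating change = 32 * -0.6401
= -20.48

-20.48 rating points


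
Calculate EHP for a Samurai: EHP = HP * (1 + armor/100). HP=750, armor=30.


EHP = 750 * (1 + 30/100)
= 750 * (1 + 0.3)
= 750 * 1.3
= 975.0

975.0 EHP


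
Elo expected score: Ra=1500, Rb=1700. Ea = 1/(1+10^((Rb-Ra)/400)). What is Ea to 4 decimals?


Elo expected score: Ea = 1/(1 + 10^((Rb-Ra)/400))
Rb - Ra = 1700 - 1500 = 200
(Rb-Ra)/400 = 200/400 = 0.5
10^0.5 = 3.162278
Ea = 1/(1 + 3.162278) = 1/4.162278 = 0.2403

0.2403


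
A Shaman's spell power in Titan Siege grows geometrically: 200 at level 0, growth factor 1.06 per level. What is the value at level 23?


value = base * growth^level
= 200 * 1.06^23
= 200 * 3.81975
= 763.95

763.95 spell power


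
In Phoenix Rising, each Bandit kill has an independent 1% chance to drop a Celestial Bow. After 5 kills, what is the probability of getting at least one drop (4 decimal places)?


P(at least one) = 1 - P(none) = 1 - (1-p)^n
p = 1/100 = 0.01
1 - p = 0.99
(1 - p)^5 = 0.99^5 = 0.950990
P(at least one) = 1 - 0.950990 = 0.0490

0.0490


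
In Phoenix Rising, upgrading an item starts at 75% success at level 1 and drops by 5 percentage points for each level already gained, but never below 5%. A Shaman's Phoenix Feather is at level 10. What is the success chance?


raw_rate = 75 - 5 * (10 - 1)
= 75 - 5 * 9
= 75 - 45
= 30
Apply floor: max(30, 5) = 30%

30%


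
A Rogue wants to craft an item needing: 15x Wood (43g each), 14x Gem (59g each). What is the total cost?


Cost breakdown:
  Wood: 15 * 43 = 645
  Gem: 14 * 59 = 826
Total = 645 + 826 = 1471

1471 gold


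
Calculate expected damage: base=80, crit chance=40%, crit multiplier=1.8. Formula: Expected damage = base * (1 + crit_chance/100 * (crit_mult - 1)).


E[dmg] = base * (1 + crit_chance * (crit_mult - 1))
cc as decimal = 40/100 = 0.4
cm - 1 = 1.8 - 1 = 0.8
Bonus factor = 0.4 * 0.8 = 0.32
Total multiplier = 1 + 0.32 = 1.32
Expected damage = 80 * 1.32 = 105.60

105.60 damage


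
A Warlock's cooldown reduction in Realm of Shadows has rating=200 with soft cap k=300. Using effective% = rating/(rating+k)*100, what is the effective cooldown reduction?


effective% = rating / (rating + k) * 100
= 200 / (200 + 300) * 100
= 200 / 500 * 100
= 0.4 * 100
= 40.00%

40.00%


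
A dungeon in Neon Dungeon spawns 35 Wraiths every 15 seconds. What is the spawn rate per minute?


Spawns per minute = count * (60 / interval)
= 35 * (60 / 15)
= 35 * 4.0
= 140.0

140.0 per minute


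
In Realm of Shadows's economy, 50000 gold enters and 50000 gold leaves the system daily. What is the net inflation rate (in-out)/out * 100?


Net gold = 50000 - 50000 = 0
Inflation rate = net / sunk * 100 = 0 / 50000 * 100
= 0.0 * 100
= 0.00%

0.00%


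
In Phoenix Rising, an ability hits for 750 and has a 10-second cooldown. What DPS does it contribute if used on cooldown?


DPS = damage / cooldown
= 750 / 10
= 75.00

75.00 DPS


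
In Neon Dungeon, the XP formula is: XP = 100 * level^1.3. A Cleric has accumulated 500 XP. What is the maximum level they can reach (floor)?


XP = 100 * level^1.3, so level = (XP / 100)^(1/1.3)
= (500 / 100)^(1/1.3)
= 5.0^0.7692
= 3.4488
Floor: level = 3

level 3


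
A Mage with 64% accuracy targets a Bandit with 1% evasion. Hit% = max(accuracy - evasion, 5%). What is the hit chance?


accuracy - evasion = 64 - 1 = 63
Apply floor: max(63, 5) = 63
Hit chance = 63%

63%


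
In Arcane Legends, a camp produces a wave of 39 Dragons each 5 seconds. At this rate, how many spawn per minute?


Spawns per minute = count * (60 / interval)
= 39 * (60 / 5)
= 39 * 12.0
= 468.0

468.0 per minute


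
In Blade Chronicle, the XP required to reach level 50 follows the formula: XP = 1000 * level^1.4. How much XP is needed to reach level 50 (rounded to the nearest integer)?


XP = 1000 * level^1.4
Substitute level = 50:
XP = 1000 * 50^1.4
= 1000 * 239.0881
= 239088

239088 XP


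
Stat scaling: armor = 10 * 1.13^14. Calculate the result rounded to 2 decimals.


value = base * growth^level
= 10 * 1.13^14
= 10 * 5.534753
= 55.35

55.35 armor


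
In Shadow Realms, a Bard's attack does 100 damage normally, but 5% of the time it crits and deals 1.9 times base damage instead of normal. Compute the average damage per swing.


E[dmg] = base * (1 + crit_chance * (crit_mult - 1))
cc as decimal = 5/100 = 0.05
cm - 1 = 1.9 - 1 = 0.9
Bonus factor = 0.05 * 0.9 = 0.045
Total multiplier = 1 + 0.045 = 1.045
Expected damage = 100 * 1.045 = 104.50

104.50 damage


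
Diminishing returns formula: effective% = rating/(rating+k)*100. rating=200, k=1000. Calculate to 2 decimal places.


effective% = rating / (rating + k) * 100
= 200 / (200 + 1000) * 100
= 200 / 1200 * 100
= 0.166667 * 100
= 16.67%

16.67%


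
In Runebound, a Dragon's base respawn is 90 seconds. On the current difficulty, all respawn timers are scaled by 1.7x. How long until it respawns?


Respawn time = base * multiplier
= 90 * 1.7
= 153.0 seconds

153.0 seconds


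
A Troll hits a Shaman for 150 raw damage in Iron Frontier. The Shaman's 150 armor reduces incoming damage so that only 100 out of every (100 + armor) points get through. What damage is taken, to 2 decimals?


actual = 150 * 100 / (100 + 150)
= 150 * 100 / 250
= 15000 / 250
= 60.00

60.00 damage


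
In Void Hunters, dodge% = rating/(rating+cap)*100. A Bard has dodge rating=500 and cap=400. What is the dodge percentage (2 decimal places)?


dodge% = 500 / (500 + 400) * 100
= 500 / 900 * 100
= 0.555556 * 100
= 55.56%

55.56%


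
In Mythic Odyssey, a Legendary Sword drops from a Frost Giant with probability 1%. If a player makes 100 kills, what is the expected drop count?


Expected drops = kills * (drop_rate / 100)
= 100 * (1 / 100)
= 100 * 0.01
= 1.0

1.0 drops


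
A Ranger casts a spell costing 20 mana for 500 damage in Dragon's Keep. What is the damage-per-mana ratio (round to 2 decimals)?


Efficiency = damage / mana
= 500 / 20
= 25.00

25.00 dmg/mana


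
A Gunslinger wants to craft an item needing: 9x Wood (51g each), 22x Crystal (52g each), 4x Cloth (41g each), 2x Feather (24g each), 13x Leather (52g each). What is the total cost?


Cost breakdown:
  Wood: 9 * 51 = 459
  Crystal: 22 * 52 = 1144
  Cloth: 4 * 41 = 164
  Feather: 2 * 24 = 48
  Leather: 13 * 52 = 676
Total = 459 + 1144 + 164 + 48 + 676 = 2491

2491 gold


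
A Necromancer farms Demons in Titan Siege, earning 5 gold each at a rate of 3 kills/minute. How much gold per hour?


Gold per minute = 5 * 3 = 15
Gold per hour = 15 * 60 = 900

900 gold/hour


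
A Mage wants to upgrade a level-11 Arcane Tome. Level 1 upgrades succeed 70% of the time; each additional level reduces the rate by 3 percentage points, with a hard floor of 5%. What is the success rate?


raw_rate = 70 - 3 * (11 - 1)
= 70 - 3 * 10
= 70 - 30
= 40
Apply floor: max(40, 5) = 40%

40%


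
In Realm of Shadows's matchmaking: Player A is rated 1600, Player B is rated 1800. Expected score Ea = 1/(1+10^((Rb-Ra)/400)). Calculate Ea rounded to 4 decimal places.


Elo expected score: Ea = 1/(1 + 10^((Rb-Ra)/400))
Rb - Ra = 1800 - 1600 = 200
(Rb-Ra)/400 = 200/400 = 0.5
10^0.5 = 3.162278
Ea = 1/(1 + 3.162278) = 1/4.162278 = 0.2403

0.2403


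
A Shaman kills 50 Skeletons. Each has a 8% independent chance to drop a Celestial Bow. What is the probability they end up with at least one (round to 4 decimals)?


P(at least one) = 1 - P(none) = 1 - (1-p)^n
p = 8/100 = 0.08
1 - p = 0.92
(1 - p)^50 = 0.92^50 = 0.015466
P(at least one) = 1 - 0.015466 = 0.9845

0.9845


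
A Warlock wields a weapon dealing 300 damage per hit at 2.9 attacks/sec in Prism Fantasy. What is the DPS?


DPS = damage * attack_speed
= 300 * 2.9
= 870.0

870.0 DPS


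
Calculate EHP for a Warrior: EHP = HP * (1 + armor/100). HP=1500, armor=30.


EHP = 1500 * (1 + 30/100)
= 1500 * (1 + 0.3)
= 1500 * 1.3
= 1950.0

1950.0 EHP


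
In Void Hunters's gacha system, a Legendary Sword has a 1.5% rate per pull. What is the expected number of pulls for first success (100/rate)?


Expected pulls for a geometric distribution = 1/p = 100 / rate%
= 100 / 1.5
= 66.67

66.67 pulls


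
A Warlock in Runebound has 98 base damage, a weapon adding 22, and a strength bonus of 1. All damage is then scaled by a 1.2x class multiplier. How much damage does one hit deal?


Sum base + weapon + str = 98 + 22 + 1 = 121
Multiply by 1.2:
121 * 1.2 = 145.2

145.2 damage


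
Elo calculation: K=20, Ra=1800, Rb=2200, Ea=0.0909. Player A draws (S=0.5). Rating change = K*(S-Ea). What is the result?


Elo update: delta = K * (S - Ea), where S = 0.5 (draws)
S - Ea = 0.5 - 0.0909 = 0.4091
Rating change = 20 * 0.4091
= 8.18

8.18 rating points


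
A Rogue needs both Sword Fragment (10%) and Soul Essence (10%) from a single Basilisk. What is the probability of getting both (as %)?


For independent events, P(both) = P(A) * P(B)
= 10% * 10%
= 100 / 100 %
= 1.0%

1.0%


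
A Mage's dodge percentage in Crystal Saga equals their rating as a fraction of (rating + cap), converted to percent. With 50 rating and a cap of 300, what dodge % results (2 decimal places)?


dodge% = 50 / (50 + 300) * 100
= 50 / 350 * 100
= 0.142857 * 100
= 14.29%

14.29%


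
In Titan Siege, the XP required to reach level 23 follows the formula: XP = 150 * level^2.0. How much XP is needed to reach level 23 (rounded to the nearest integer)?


XP = 150 * level^2.0
Substitute level = 23:
XP = 150 * 23^2.0
= 150 * 529.0
= 79350

79350 XP


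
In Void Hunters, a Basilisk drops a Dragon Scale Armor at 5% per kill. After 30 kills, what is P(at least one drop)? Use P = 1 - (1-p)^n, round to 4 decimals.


P(at least one) = 1 - P(none) = 1 - (1-p)^n
p = 5/100 = 0.05
1 - p = 0.95
(1 - p)^30 = 0.95^30 = 0.214639
P(at least one) = 1 - 0.214639 = 0.7854

0.7854


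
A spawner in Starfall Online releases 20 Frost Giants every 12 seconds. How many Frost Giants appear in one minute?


Spawns per minute = count * (60 / interval)
= 20 * (60 / 12)
= 20 * 5.0
= 100.0

100.0 per minute


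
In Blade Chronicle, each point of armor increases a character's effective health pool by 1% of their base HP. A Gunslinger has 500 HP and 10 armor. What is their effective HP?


EHP = 500 * (1 + 10/100)
= 500 * (1 + 0.1)
= 500 * 1.1
= 550.0

550.0 EHP


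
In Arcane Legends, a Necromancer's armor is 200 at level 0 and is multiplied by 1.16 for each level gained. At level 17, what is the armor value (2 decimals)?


value = base * growth^level
= 200 * 1.16^17
= 200 * 12.467685
= 2493.54

2493.54 armor


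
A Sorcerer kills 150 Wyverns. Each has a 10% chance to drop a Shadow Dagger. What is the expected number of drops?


Expected drops = kills * (drop_rate / 100)
= 150 * (10 / 100)
= 150 * 0.1
= 15.0

15.0 drops


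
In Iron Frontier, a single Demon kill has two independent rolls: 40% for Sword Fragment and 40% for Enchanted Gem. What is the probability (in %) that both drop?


For independent events, P(both) = P(A) * P(B)
= 40% * 40%
= 1600 / 100 %
= 16.0%

16.0%


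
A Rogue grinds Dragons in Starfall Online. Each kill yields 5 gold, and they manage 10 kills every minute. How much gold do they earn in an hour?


Gold per minute = 5 * 10 = 50
Gold per hour = 50 * 60 = 3000

3000 gold/hour


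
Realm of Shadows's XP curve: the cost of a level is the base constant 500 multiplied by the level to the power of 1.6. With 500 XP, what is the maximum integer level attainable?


XP = 500 * level^1.6, so level = (XP / 500)^(1/1.6)
= (500 / 500)^(1/1.6)
= 1.0^0.625
= 1.0
Floor: level = 1

level 1


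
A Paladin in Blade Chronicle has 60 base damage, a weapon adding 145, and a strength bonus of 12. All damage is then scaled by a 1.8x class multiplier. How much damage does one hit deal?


Sum base + weapon + str = 60 + 145 + 12 = 217
Multiply by 1.8:
217 * 1.8 = 390.6

390.6 damage


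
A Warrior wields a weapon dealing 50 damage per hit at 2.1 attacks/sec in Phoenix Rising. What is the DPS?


DPS = damage * attack_speed
= 50 * 2.1
= 105.0

105.0 DPS


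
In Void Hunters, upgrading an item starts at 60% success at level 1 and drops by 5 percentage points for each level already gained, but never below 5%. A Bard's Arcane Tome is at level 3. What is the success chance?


raw_rate = 60 - 5 * (3 - 1)
= 60 - 5 * 2
= 60 - 10
= 50
Apply floor: max(50, 5) = 50%

50%


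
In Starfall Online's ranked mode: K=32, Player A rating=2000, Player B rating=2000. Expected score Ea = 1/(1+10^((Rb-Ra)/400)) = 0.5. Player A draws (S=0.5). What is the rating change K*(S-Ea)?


Elo update: delta = K * (S - Ea), where S = 0.5 (draws)
S - Ea = 0.5 - 0.5 = 0.0
Rating change = 32 * 0.0
= 0.00

0.00 rating points


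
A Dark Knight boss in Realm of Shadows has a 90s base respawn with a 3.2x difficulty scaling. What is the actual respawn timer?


Respawn time = base * multiplier
= 90 * 3.2
= 288.0 seconds

288.0 seconds


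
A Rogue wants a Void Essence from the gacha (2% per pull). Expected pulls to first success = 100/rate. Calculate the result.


Expected pulls for a geometric distribution = 1/p = 100 / rate%
= 100 / 2
= 50.0

50.0 pulls


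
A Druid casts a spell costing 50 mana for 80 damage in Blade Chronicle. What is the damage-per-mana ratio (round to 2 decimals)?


Efficiency = damage / mana
= 80 / 50
= 1.60

1.60 dmg/mana


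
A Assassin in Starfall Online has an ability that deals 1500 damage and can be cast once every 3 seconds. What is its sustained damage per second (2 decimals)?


DPS = damage / cooldown
= 1500 / 3
= 500.00

500.00 DPS


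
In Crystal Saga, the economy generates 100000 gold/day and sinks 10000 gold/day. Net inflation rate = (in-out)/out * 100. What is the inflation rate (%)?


Net gold = 100000 - 10000 = 90000
Inflation rate = net / sunk * 100 = 90000 / 10000 * 100
= 9.0 * 100
= 900.00%

900.00%


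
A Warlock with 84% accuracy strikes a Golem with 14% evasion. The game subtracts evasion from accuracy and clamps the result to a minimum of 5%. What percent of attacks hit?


accuracy - evasion = 84 - 14 = 70
Apply floor: max(70, 5) = 70
Hit chance = 70%

70%


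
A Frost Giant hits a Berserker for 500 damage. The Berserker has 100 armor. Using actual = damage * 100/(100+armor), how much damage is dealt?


actual = 500 * 100 / (100 + 100)
= 500 * 100 / 200
= 50000 / 200
= 250.00

250.00 damage


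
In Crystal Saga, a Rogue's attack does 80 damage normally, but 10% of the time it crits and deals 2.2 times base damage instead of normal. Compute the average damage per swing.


E[dmg] = base * (1 + crit_chance * (crit_mult - 1))
cc as decimal = 10/100 = 0.1
cm - 1 = 2.2 - 1 = 1.2
Bonus factor = 0.1 * 1.2 = 0.12
Total multiplier = 1 + 0.12 = 1.12
Expected damage = 80 * 1.12 = 89.60

89.60 damage


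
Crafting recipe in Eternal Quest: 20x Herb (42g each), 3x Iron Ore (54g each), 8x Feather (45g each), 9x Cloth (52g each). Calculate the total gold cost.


Cost breakdown:
  Herb: 20 * 42 = 840
  Iron Ore: 3 * 54 = 162
  Feather: 8 * 45 = 360
  Cloth: 9 * 52 = 468
Total = 840 + 162 + 360 + 468 = 1830

1830 gold


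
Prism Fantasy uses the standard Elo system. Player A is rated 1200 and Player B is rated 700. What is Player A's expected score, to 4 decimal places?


Elo expected score: Ea = 1/(1 + 10^((Rb-Ra)/400))
Rb - Ra = 700 - 1200 = -500
(Rb-Ra)/400 = -500/400 = -1.25
10^-1.25 = 0.056234
Ea = 1/(1 + 0.056234) = 1/1.056234 = 0.9468

0.9468


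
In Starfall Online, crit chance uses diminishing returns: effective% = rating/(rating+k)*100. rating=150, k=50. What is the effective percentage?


effective% = rating / (rating + k) * 100
= 150 / (150 + 50) * 100
= 150 / 200 * 100
= 0.75 * 100
= 75.00%

75.00%


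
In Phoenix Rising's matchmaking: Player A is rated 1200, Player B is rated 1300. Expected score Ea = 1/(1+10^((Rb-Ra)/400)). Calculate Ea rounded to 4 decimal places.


Elo expected score: Ea = 1/(1 + 10^((Rb-Ra)/400))
Rb - Ra = 1300 - 1200 = 100
(Rb-Ra)/400 = 100/400 = 0.25
10^0.25 = 1.778279
Ea = 1/(1 + 1.778279) = 1/2.778279 = 0.3599

0.3599


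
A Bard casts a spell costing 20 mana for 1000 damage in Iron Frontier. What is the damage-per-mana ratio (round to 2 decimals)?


Efficiency = damage / mana
= 1000 / 20
= 50.00

50.00 dmg/mana


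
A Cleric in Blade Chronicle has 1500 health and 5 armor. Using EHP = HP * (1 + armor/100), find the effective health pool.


EHP = 1500 * (1 + 5/100)
= 1500 * (1 + 0.05)
= 1500 * 1.05
= 1575.0

1575.0 EHP


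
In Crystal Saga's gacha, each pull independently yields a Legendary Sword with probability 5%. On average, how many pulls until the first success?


Expected pulls for a geometric distribution = 1/p = 100 / rate%
= 100 / 5
= 20.0

20.0 pulls


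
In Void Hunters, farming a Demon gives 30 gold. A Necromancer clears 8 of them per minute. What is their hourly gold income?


Gold per minute = 30 * 8 = 240
Gold per hour = 240 * 60 = 14400

14400 gold/hour


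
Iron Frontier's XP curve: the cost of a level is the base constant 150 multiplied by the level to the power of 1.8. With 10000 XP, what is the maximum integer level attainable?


XP = 150 * level^1.8, so level = (XP / 150)^(1/1.8)
= (10000 / 150)^(1/1.8)
= 66.6667^0.5556
= 10.3106
Floor: level = 10

level 10


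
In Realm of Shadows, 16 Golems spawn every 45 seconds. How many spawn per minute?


Spawns per minute = count * (60 / interval)
= 16 * (60 / 45)
= 16 * 1.3333
= 21.33

21.33 per minute


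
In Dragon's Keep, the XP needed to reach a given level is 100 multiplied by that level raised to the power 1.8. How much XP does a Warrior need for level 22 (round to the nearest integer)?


XP = 100 * level^1.8
Substitute level = 22:
XP = 100 * 22^1.8
= 100 * 260.832
= 26083

26083 XP


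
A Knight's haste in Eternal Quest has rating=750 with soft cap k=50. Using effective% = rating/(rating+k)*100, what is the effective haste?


effective% = rating / (rating + k) * 100
= 750 / (750 + 50) * 100
= 750 / 800 * 100
= 0.9375 * 100
= 93.75%

93.75%


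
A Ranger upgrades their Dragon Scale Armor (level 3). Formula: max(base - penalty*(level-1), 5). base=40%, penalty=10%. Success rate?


raw_rate = 40 - 10 * (3 - 1)
= 40 - 10 * 2
= 40 - 20
= 20
Apply floor: max(20, 5) = 20%

20%


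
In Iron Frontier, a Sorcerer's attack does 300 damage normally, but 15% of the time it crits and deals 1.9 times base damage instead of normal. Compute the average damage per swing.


E[dmg] = base * (1 + crit_chance * (crit_mult - 1))
cc as decimal = 15/100 = 0.15
cm - 1 = 1.9 - 1 = 0.9
Bonus factor = 0.15 * 0.9 = 0.135
Total multiplier = 1 + 0.135 = 1.135
Expected damage = 300 * 1.135 = 340.50

340.50 damage


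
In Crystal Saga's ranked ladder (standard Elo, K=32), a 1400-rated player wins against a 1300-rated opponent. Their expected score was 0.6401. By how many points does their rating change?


Elo update: delta = K * (S - Ea), where S = 1 (wins)
S - Ea = 1 - 0.6401 = 0.3599
Rating change = 32 * 0.3599
= 11.52

11.52 rating points


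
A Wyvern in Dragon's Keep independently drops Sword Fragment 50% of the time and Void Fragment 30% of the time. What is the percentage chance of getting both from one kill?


For independent events, P(both) = P(A) * P(B)
= 50% * 30%
= 1500 / 100 %
= 15.0%

15.0%


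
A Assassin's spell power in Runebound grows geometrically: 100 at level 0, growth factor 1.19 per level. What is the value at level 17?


value = base * growth^level
= 100 * 1.19^17
= 100 * 19.244133
= 1924.41

1924.41 spell power


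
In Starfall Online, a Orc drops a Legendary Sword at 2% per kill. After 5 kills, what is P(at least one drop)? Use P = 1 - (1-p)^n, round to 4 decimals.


P(at least one) = 1 - P(none) = 1 - (1-p)^n
p = 2/100 = 0.02
1 - p = 0.98
(1 - p)^5 = 0.98^5 = 0.903921
P(at least one) = 1 - 0.903921 = 0.0961

0.0961


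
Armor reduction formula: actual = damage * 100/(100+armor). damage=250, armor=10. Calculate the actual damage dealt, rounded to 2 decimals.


actual = 250 * 100 / (100 + 10)
= 250 * 100 / 110
= 25000 / 110
= 227.27

227.27 damage


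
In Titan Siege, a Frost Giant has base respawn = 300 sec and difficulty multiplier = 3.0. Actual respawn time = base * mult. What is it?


Respawn time = base * multiplier
= 300 * 3.0
= 900.0 seconds

900.0 seconds


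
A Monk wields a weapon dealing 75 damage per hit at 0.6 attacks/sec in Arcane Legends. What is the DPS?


DPS = damage * attack_speed
= 75 * 0.6
= 45.0

45.0 DPS


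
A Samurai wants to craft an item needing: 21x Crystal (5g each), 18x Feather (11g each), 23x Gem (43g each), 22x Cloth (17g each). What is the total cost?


Cost breakdown:
  Crystal: 21 * 5 = 105
  Feather: 18 * 11 = 198
  Gem: 23 * 43 = 989
  Cloth: 22 * 17 = 374
Total = 105 + 198 + 989 + 374 = 1666

1666 gold


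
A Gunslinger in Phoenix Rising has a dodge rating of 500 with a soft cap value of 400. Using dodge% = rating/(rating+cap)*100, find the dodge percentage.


dodge% = 500 / (500 + 400) * 100
= 500 / 900 * 100
= 0.555556 * 100
= 55.56%

55.56%


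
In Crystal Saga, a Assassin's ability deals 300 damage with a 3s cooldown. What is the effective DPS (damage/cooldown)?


DPS = damage / cooldown
= 300 / 3
= 100.00

100.00 DPS


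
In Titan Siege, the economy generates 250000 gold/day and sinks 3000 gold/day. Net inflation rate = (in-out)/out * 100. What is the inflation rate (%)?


Net gold = 250000 - 3000 = 247000
Inflation rate = net / sunk * 100 = 247000 / 3000 * 100
= 82.333333 * 100
= 8233.33%

8233.33%


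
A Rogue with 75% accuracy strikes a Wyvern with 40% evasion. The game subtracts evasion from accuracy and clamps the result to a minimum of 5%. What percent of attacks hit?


accuracy - evasion = 75 - 40 = 35
Apply floor: max(35, 5) = 35
Hit chance = 35%

35%


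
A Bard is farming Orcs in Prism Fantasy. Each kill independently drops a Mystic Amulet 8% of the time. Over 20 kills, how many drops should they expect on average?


Expected drops = kills * (drop_rate / 100)
= 20 * (8 / 100)
= 20 * 0.08
= 1.6

1.6 drops


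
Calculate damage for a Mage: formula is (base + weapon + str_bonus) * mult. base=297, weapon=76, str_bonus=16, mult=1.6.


Sum base + weapon + str = 297 + 76 + 16 = 389
Multiply by 1.6:
389 * 1.6 = 622.4

622.4 damage


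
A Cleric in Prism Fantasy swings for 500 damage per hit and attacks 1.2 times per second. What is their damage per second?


DPS = damage * attack_speed
= 500 * 1.2
= 600.0

600.0 DPS


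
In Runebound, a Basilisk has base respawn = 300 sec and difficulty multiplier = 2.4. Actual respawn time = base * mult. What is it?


Respawn time = base * multiplier
= 300 * 2.4
= 720.0 seconds

720.0 seconds


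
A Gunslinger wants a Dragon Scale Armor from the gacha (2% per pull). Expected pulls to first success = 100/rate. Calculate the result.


Expected pulls for a geometric distribution = 1/p = 100 / rate%
= 100 / 2
= 50.0

50.0 pulls


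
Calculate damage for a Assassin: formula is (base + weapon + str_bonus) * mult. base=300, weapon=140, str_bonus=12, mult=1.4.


Sum base + weapon + str = 300 + 140 + 12 = 452
Multiply by 1.4:
452 * 1.4 = 632.8

632.8 damage


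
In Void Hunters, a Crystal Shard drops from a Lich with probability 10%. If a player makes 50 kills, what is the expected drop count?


Expected drops = kills * (drop_rate / 100)
= 50 * (10 / 100)
= 50 * 0.1
= 5.0

5.0 drops


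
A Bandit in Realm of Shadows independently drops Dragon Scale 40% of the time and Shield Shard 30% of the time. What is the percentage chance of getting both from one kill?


For independent events, P(both) = P(A) * P(B)
= 40% * 30%
= 1200 / 100 %
= 12.0%

12.0%


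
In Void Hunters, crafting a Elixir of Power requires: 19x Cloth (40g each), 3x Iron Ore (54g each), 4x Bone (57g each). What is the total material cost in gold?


Cost breakdown:
  Cloth: 19 * 40 = 760
  Iron Ore: 3 * 54 = 162
  Bone: 4 * 57 = 228
Total = 760 + 162 + 228 = 1150

1150 gold


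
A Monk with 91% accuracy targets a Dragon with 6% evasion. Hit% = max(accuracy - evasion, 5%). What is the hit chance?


accuracy - evasion = 91 - 6 = 85
Apply floor: max(85, 5) = 85
Hit chance = 85%

85%


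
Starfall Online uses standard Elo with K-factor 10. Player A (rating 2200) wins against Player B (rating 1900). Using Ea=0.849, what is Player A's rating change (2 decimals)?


Elo update: delta = K * (S - Ea), where S = 1 (wins)
S - Ea = 1 - 0.849 = 0.151
Rating change = 10 * 0.151
= 1.51

1.51 rating points


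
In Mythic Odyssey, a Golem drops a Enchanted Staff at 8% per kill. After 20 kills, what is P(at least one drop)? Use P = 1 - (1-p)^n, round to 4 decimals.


P(at least one) = 1 - P(none) = 1 - (1-p)^n
p = 8/100 = 0.08
1 - p = 0.92
(1 - p)^20 = 0.92^20 = 0.188693
P(at least one) = 1 - 0.188693 = 0.8113

0.8113


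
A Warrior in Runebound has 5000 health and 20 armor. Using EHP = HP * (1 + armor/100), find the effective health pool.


EHP = 5000 * (1 + 20/100)
= 5000 * (1 + 0.2)
= 5000 * 1.2
= 6000.0

6000.0 EHP


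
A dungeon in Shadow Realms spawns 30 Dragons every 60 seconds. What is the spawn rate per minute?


Spawns per minute = count * (60 / interval)
= 30 * (60 / 60)
= 30 * 1.0
= 30.0

30.0 per minute


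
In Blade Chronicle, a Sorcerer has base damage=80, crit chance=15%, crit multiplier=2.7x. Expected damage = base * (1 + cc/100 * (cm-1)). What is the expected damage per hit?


E[dmg] = base * (1 + crit_chance * (crit_mult - 1))
cc as decimal = 15/100 = 0.15
cm - 1 = 2.7 - 1 = 1.7
Bonus factor = 0.15 * 1.7 = 0.255
Total multiplier = 1 + 0.255 = 1.255
Expected damage = 80 * 1.255 = 100.40

100.40 damage


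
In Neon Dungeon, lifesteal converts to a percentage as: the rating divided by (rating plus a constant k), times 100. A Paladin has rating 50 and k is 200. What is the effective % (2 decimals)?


effective% = rating / (rating + k) * 100
= 50 / (50 + 200) * 100
= 50 / 250 * 100
= 0.2 * 100
= 20.00%

20.00%


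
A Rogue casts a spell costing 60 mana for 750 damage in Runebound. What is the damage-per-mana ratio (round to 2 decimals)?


Efficiency = damage / mana
= 750 / 60
= 12.50

12.50 dmg/mana


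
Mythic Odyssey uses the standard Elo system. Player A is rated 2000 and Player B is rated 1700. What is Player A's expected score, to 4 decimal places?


Elo expected score: Ea = 1/(1 + 10^((Rb-Ra)/400))
Rb - Ra = 1700 - 2000 = -300
(Rb-Ra)/400 = -300/400 = -0.75
10^-0.75 = 0.177828
Ea = 1/(1 + 0.177828) = 1/1.177828 = 0.8490

0.8490


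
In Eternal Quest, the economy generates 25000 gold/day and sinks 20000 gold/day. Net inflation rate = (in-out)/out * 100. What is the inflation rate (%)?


Net gold = 25000 - 20000 = 5000
Inflation rate = net / sunk * 100 = 5000 / 20000 * 100
= 0.25 * 100
= 25.00%

25.00%


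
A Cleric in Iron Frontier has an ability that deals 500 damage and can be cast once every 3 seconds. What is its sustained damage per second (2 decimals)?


DPS = damage / cooldown
= 500 / 3
= 166.67

166.67 DPS


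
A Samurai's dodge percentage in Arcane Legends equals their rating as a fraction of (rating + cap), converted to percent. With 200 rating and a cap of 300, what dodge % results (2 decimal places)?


dodge% = 200 / (200 + 300) * 100
= 200 / 500 * 100
= 0.4 * 100
= 40.00%

40.00%


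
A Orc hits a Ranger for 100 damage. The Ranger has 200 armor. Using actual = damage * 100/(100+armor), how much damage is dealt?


actual = 100 * 100 / (100 + 200)
= 100 * 100 / 300
= 10000 / 300
= 33.33

33.33 damage


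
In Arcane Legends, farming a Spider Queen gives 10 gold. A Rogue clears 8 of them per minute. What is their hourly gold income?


Gold per minute = 10 * 8 = 80
Gold per hour = 80 * 60 = 4800

4800 gold/hour


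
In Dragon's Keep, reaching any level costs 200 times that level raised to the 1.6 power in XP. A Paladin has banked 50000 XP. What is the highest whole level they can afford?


XP = 200 * level^1.6, so level = (XP / 200)^(1/1.6)
= (50000 / 200)^(1/1.6)
= 250.0^0.625
= 31.5292
Floor: level = 31

level 31


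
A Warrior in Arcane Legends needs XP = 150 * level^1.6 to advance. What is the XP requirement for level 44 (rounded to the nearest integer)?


XP = 150 * level^1.6
Substitute level = 44:
XP = 150 * 44^1.6
= 150 * 426.1125
= 63917

63917 XP


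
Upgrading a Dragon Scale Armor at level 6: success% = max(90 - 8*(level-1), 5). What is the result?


raw_rate = 90 - 8 * (6 - 1)
= 90 - 8 * 5
= 90 - 40
= 50
Apply floor: max(50, 5) = 50%

50%


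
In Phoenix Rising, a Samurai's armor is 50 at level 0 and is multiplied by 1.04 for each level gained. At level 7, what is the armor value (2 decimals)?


value = base * growth^level
= 50 * 1.04^7
= 50 * 1.315932
= 65.80

65.80 armor


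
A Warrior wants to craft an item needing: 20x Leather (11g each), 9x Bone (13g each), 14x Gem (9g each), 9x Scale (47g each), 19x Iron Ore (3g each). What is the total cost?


Cost breakdown:
  Leather: 20 * 11 = 220
  Bone: 9 * 13 = 117
  Gem: 14 * 9 = 126
  Scale: 9 * 47 = 423
  Iron Ore: 19 * 3 = 57
Total = 220 + 117 + 126 + 423 + 57 = 943

943 gold


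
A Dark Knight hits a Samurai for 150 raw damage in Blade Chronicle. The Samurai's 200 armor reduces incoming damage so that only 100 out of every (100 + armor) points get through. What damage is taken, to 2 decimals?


actual = 150 * 100 / (100 + 200)
= 150 * 100 / 300
= 15000 / 300
= 50.00

50.00 damage


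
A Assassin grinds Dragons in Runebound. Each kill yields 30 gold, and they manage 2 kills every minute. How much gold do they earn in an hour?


Gold per minute = 30 * 2 = 60
Gold per hour = 60 * 60 = 3600

3600 gold/hour


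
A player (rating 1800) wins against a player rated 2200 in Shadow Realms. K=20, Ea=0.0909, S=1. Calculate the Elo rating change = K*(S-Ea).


Elo update: delta = K * (S - Ea), where S = 1 (wins)
S - Ea = 1 - 0.0909 = 0.9091
Rating change = 20 * 0.9091
= 18.18

18.18 rating points


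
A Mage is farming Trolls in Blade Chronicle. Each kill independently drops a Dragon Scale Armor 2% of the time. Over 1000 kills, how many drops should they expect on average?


Expected drops = kills * (drop_rate / 100)
= 1000 * (2 / 100)
= 1000 * 0.02
= 20.0

20.0 drops


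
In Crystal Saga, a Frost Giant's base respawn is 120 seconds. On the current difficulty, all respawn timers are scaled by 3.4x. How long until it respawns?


Respawn time = base * multiplier
= 120 * 3.4
= 408.0 seconds

408.0 seconds


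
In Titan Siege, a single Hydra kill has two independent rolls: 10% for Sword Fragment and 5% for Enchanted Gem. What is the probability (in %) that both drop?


For independent events, P(both) = P(A) * P(B)
= 10% * 5%
= 50 / 100 %
= 0.5%

0.5%


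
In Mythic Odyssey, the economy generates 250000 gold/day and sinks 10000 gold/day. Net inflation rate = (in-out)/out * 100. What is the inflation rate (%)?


Net gold = 250000 - 10000 = 240000
Inflation rate = net / sunk * 100 = 240000 / 10000 * 100
= 24.0 * 100
= 2400.00%

2400.00%


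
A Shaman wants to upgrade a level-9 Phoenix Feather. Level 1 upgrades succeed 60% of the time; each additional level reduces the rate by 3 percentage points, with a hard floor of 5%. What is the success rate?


raw_rate = 60 - 3 * (9 - 1)
= 60 - 3 * 8
= 60 - 24
= 36
Apply floor: max(36, 5) = 36%

36%


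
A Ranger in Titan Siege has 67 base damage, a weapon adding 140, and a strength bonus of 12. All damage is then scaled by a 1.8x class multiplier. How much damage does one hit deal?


Sum base + weapon + str = 67 + 140 + 12 = 219
Multiply by 1.8:
219 * 1.8 = 394.2

394.2 damage


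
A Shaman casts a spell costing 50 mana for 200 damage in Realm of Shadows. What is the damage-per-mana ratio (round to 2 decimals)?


Efficiency = damage / mana
= 200 / 50
= 4.00

4.00 dmg/mana


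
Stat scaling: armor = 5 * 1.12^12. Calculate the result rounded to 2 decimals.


value = base * growth^level
= 5 * 1.12^12
= 5 * 3.895976
= 19.48

19.48 armor


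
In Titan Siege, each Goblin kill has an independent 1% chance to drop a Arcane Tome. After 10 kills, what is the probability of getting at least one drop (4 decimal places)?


P(at least one) = 1 - P(none) = 1 - (1-p)^n
p = 1/100 = 0.01
1 - p = 0.99
(1 - p)^10 = 0.99^10 = 0.904382
P(at least one) = 1 - 0.904382 = 0.0956

0.0956


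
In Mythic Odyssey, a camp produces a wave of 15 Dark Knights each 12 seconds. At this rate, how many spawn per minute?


Spawns per minute = count * (60 / interval)
= 15 * (60 / 12)
= 15 * 5.0
= 75.0

75.0 per minute


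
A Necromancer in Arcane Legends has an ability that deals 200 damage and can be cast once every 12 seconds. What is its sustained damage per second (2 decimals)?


DPS = damage / cooldown
= 200 / 12
= 16.67

16.67 DPS


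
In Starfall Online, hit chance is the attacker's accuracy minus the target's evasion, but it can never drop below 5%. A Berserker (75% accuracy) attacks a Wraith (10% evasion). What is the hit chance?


accuracy - evasion = 75 - 10 = 65
Apply floor: max(65, 5) = 65
Hit chance = 65%

65%


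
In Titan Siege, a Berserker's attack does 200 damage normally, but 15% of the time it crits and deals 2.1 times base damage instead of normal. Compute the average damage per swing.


E[dmg] = base * (1 + crit_chance * (crit_mult - 1))
cc as decimal = 15/100 = 0.15
cm - 1 = 2.1 - 1 = 1.1
Bonus factor = 0.15 * 1.1 = 0.165
Total multiplier = 1 + 0.165 = 1.165
Expected damage = 200 * 1.165 = 233.00

233.00 damage


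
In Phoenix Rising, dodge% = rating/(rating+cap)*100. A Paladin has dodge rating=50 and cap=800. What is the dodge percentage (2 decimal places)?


dodge% = 50 / (50 + 800) * 100
= 50 / 850 * 100
= 0.058824 * 100
= 5.88%

5.88%


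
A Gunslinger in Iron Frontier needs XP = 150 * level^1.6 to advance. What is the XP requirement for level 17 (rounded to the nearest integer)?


XP = 150 * level^1.6
Substitute level = 17:
XP = 150 * 17^1.6
= 150 * 93.0504
= 13958

13958 XP


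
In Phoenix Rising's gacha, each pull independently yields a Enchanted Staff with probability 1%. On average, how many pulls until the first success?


Expected pulls for a geometric distribution = 1/p = 100 / rate%
= 100 / 1
= 100.0

100.0 pulls


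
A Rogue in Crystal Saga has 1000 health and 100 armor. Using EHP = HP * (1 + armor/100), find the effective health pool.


EHP = 1000 * (1 + 100/100)
= 1000 * (1 + 1.0)
= 1000 * 2.0
= 2000.0

2000.0 EHP


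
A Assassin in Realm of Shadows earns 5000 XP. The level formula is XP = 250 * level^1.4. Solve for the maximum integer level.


XP = 250 * level^1.4, so level = (XP / 250)^(1/1.4)
= (5000 / 250)^(1/1.4)
= 20.0^0.7143
= 8.4978
Floor: level = 8

level 8


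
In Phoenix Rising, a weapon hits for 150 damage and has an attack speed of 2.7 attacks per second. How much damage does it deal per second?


DPS = damage * attack_speed
= 150 * 2.7
= 405.0

405.0 DPS


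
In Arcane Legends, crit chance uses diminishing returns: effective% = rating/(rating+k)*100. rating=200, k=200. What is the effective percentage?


effective% = rating / (rating + k) * 100
= 200 / (200 + 200) * 100
= 200 / 400 * 100
= 0.5 * 100
= 50.00%

50.00%
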